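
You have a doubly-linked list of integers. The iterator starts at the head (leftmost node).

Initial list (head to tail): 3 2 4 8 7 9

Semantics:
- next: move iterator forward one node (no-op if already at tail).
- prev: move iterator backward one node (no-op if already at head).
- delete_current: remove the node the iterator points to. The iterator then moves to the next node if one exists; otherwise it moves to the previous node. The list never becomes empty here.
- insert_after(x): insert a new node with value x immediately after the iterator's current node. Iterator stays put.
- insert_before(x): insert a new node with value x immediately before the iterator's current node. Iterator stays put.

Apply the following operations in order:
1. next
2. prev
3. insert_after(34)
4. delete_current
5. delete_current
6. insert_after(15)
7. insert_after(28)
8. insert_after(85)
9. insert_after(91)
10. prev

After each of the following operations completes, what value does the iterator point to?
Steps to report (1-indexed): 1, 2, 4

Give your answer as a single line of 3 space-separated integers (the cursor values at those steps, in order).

After 1 (next): list=[3, 2, 4, 8, 7, 9] cursor@2
After 2 (prev): list=[3, 2, 4, 8, 7, 9] cursor@3
After 3 (insert_after(34)): list=[3, 34, 2, 4, 8, 7, 9] cursor@3
After 4 (delete_current): list=[34, 2, 4, 8, 7, 9] cursor@34
After 5 (delete_current): list=[2, 4, 8, 7, 9] cursor@2
After 6 (insert_after(15)): list=[2, 15, 4, 8, 7, 9] cursor@2
After 7 (insert_after(28)): list=[2, 28, 15, 4, 8, 7, 9] cursor@2
After 8 (insert_after(85)): list=[2, 85, 28, 15, 4, 8, 7, 9] cursor@2
After 9 (insert_after(91)): list=[2, 91, 85, 28, 15, 4, 8, 7, 9] cursor@2
After 10 (prev): list=[2, 91, 85, 28, 15, 4, 8, 7, 9] cursor@2

Answer: 2 3 34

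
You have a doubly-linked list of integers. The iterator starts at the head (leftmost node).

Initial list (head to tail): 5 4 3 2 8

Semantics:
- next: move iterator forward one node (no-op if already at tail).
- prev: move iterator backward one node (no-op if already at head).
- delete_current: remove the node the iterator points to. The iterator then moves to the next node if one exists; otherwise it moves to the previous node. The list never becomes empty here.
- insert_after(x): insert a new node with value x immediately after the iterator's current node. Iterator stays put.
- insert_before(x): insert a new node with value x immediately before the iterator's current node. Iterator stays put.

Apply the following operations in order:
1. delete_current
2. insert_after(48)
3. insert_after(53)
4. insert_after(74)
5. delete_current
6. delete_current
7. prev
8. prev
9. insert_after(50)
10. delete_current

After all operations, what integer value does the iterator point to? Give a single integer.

After 1 (delete_current): list=[4, 3, 2, 8] cursor@4
After 2 (insert_after(48)): list=[4, 48, 3, 2, 8] cursor@4
After 3 (insert_after(53)): list=[4, 53, 48, 3, 2, 8] cursor@4
After 4 (insert_after(74)): list=[4, 74, 53, 48, 3, 2, 8] cursor@4
After 5 (delete_current): list=[74, 53, 48, 3, 2, 8] cursor@74
After 6 (delete_current): list=[53, 48, 3, 2, 8] cursor@53
After 7 (prev): list=[53, 48, 3, 2, 8] cursor@53
After 8 (prev): list=[53, 48, 3, 2, 8] cursor@53
After 9 (insert_after(50)): list=[53, 50, 48, 3, 2, 8] cursor@53
After 10 (delete_current): list=[50, 48, 3, 2, 8] cursor@50

Answer: 50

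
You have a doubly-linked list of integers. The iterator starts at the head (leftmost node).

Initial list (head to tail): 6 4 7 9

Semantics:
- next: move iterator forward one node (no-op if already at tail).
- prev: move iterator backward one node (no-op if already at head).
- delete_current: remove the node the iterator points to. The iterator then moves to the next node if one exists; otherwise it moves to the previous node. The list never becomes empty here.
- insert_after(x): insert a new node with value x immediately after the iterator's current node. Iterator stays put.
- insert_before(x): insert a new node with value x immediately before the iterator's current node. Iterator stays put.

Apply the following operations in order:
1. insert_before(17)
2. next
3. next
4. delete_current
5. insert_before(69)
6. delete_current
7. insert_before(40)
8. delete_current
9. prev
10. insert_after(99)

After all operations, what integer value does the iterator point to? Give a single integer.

After 1 (insert_before(17)): list=[17, 6, 4, 7, 9] cursor@6
After 2 (next): list=[17, 6, 4, 7, 9] cursor@4
After 3 (next): list=[17, 6, 4, 7, 9] cursor@7
After 4 (delete_current): list=[17, 6, 4, 9] cursor@9
After 5 (insert_before(69)): list=[17, 6, 4, 69, 9] cursor@9
After 6 (delete_current): list=[17, 6, 4, 69] cursor@69
After 7 (insert_before(40)): list=[17, 6, 4, 40, 69] cursor@69
After 8 (delete_current): list=[17, 6, 4, 40] cursor@40
After 9 (prev): list=[17, 6, 4, 40] cursor@4
After 10 (insert_after(99)): list=[17, 6, 4, 99, 40] cursor@4

Answer: 4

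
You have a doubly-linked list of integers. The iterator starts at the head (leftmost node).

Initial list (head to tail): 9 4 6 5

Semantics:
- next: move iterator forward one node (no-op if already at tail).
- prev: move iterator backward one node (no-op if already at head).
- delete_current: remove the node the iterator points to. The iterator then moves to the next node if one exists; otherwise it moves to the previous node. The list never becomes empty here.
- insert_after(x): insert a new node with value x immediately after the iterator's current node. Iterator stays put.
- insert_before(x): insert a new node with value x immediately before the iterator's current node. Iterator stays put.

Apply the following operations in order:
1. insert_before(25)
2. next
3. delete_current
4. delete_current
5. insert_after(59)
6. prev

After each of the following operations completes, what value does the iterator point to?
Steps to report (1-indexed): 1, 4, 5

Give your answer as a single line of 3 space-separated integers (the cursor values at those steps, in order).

Answer: 9 5 5

Derivation:
After 1 (insert_before(25)): list=[25, 9, 4, 6, 5] cursor@9
After 2 (next): list=[25, 9, 4, 6, 5] cursor@4
After 3 (delete_current): list=[25, 9, 6, 5] cursor@6
After 4 (delete_current): list=[25, 9, 5] cursor@5
After 5 (insert_after(59)): list=[25, 9, 5, 59] cursor@5
After 6 (prev): list=[25, 9, 5, 59] cursor@9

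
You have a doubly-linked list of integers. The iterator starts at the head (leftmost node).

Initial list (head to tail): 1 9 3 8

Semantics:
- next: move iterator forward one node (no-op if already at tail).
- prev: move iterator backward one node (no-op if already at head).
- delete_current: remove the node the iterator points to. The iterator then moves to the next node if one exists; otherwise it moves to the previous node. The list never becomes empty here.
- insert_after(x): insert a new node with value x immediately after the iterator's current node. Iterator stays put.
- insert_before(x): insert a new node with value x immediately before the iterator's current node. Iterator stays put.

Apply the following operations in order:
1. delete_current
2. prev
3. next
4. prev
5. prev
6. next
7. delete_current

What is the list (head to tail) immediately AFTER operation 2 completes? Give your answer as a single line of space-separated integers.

Answer: 9 3 8

Derivation:
After 1 (delete_current): list=[9, 3, 8] cursor@9
After 2 (prev): list=[9, 3, 8] cursor@9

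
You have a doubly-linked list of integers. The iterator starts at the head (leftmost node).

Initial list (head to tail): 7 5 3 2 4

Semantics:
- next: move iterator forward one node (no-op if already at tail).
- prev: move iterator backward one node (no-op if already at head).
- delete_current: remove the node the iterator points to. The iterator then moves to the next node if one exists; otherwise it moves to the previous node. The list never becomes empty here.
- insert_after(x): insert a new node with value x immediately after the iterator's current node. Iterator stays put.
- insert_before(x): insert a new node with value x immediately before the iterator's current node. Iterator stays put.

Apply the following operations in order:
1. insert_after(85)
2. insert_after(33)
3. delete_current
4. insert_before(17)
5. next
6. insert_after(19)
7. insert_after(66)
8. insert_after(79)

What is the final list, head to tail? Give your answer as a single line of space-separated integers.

Answer: 17 33 85 79 66 19 5 3 2 4

Derivation:
After 1 (insert_after(85)): list=[7, 85, 5, 3, 2, 4] cursor@7
After 2 (insert_after(33)): list=[7, 33, 85, 5, 3, 2, 4] cursor@7
After 3 (delete_current): list=[33, 85, 5, 3, 2, 4] cursor@33
After 4 (insert_before(17)): list=[17, 33, 85, 5, 3, 2, 4] cursor@33
After 5 (next): list=[17, 33, 85, 5, 3, 2, 4] cursor@85
After 6 (insert_after(19)): list=[17, 33, 85, 19, 5, 3, 2, 4] cursor@85
After 7 (insert_after(66)): list=[17, 33, 85, 66, 19, 5, 3, 2, 4] cursor@85
After 8 (insert_after(79)): list=[17, 33, 85, 79, 66, 19, 5, 3, 2, 4] cursor@85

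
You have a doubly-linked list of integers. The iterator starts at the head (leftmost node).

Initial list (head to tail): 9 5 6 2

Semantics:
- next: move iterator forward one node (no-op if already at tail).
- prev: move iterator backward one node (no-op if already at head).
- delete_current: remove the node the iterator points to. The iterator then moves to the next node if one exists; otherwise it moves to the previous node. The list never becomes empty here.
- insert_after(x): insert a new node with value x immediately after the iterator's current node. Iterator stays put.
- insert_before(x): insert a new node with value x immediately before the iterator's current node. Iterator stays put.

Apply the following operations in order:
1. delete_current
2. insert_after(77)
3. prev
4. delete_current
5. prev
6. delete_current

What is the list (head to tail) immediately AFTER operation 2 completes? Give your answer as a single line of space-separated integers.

Answer: 5 77 6 2

Derivation:
After 1 (delete_current): list=[5, 6, 2] cursor@5
After 2 (insert_after(77)): list=[5, 77, 6, 2] cursor@5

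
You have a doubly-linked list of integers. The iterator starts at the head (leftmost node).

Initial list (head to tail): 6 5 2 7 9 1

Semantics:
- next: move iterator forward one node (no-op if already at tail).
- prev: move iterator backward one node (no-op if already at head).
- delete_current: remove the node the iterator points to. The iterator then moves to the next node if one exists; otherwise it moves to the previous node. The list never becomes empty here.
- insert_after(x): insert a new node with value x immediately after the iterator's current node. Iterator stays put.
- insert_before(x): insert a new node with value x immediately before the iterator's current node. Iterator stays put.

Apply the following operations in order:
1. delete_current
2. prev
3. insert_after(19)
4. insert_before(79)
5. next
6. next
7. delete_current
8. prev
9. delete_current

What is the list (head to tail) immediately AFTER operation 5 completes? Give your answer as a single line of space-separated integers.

Answer: 79 5 19 2 7 9 1

Derivation:
After 1 (delete_current): list=[5, 2, 7, 9, 1] cursor@5
After 2 (prev): list=[5, 2, 7, 9, 1] cursor@5
After 3 (insert_after(19)): list=[5, 19, 2, 7, 9, 1] cursor@5
After 4 (insert_before(79)): list=[79, 5, 19, 2, 7, 9, 1] cursor@5
After 5 (next): list=[79, 5, 19, 2, 7, 9, 1] cursor@19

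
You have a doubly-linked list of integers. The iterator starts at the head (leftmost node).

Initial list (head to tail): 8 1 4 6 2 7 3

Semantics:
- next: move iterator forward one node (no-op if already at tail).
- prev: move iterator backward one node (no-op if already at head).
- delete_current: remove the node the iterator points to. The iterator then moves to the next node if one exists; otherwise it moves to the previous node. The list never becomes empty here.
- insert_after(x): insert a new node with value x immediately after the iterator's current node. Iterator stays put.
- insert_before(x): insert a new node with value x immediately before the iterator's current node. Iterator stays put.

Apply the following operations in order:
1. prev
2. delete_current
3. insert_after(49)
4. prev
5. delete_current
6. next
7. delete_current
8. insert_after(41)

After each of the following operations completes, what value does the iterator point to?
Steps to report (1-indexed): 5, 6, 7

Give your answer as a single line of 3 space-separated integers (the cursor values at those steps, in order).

Answer: 49 4 6

Derivation:
After 1 (prev): list=[8, 1, 4, 6, 2, 7, 3] cursor@8
After 2 (delete_current): list=[1, 4, 6, 2, 7, 3] cursor@1
After 3 (insert_after(49)): list=[1, 49, 4, 6, 2, 7, 3] cursor@1
After 4 (prev): list=[1, 49, 4, 6, 2, 7, 3] cursor@1
After 5 (delete_current): list=[49, 4, 6, 2, 7, 3] cursor@49
After 6 (next): list=[49, 4, 6, 2, 7, 3] cursor@4
After 7 (delete_current): list=[49, 6, 2, 7, 3] cursor@6
After 8 (insert_after(41)): list=[49, 6, 41, 2, 7, 3] cursor@6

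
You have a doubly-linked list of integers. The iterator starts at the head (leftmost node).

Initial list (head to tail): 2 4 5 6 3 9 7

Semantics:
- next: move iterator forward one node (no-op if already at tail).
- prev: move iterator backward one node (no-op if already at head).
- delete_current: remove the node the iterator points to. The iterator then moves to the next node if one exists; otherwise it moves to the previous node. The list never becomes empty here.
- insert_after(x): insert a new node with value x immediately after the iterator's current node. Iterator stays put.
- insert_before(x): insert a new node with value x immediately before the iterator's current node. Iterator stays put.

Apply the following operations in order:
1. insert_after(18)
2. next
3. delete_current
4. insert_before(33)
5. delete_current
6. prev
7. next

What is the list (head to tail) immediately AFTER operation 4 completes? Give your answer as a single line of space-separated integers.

Answer: 2 33 4 5 6 3 9 7

Derivation:
After 1 (insert_after(18)): list=[2, 18, 4, 5, 6, 3, 9, 7] cursor@2
After 2 (next): list=[2, 18, 4, 5, 6, 3, 9, 7] cursor@18
After 3 (delete_current): list=[2, 4, 5, 6, 3, 9, 7] cursor@4
After 4 (insert_before(33)): list=[2, 33, 4, 5, 6, 3, 9, 7] cursor@4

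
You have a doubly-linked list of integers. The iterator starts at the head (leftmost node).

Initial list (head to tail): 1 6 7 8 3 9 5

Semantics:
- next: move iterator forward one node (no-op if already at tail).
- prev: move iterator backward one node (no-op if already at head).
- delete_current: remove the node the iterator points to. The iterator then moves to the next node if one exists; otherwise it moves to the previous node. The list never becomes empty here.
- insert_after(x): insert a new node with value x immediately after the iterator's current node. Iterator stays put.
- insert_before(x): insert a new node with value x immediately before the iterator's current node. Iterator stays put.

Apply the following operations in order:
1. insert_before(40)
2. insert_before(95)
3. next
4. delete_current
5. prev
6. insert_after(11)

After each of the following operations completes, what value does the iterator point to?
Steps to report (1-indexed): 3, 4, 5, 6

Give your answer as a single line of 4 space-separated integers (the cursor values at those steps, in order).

Answer: 6 7 1 1

Derivation:
After 1 (insert_before(40)): list=[40, 1, 6, 7, 8, 3, 9, 5] cursor@1
After 2 (insert_before(95)): list=[40, 95, 1, 6, 7, 8, 3, 9, 5] cursor@1
After 3 (next): list=[40, 95, 1, 6, 7, 8, 3, 9, 5] cursor@6
After 4 (delete_current): list=[40, 95, 1, 7, 8, 3, 9, 5] cursor@7
After 5 (prev): list=[40, 95, 1, 7, 8, 3, 9, 5] cursor@1
After 6 (insert_after(11)): list=[40, 95, 1, 11, 7, 8, 3, 9, 5] cursor@1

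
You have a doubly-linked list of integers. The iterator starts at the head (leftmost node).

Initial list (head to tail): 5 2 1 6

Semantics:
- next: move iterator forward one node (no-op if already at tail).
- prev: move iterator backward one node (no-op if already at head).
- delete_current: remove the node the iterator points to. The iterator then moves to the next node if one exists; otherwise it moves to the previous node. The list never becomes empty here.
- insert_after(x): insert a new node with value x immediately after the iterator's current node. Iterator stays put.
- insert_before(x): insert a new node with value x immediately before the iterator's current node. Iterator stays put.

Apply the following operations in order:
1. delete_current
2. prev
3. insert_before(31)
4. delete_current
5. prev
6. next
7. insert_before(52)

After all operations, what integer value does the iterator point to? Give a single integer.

Answer: 1

Derivation:
After 1 (delete_current): list=[2, 1, 6] cursor@2
After 2 (prev): list=[2, 1, 6] cursor@2
After 3 (insert_before(31)): list=[31, 2, 1, 6] cursor@2
After 4 (delete_current): list=[31, 1, 6] cursor@1
After 5 (prev): list=[31, 1, 6] cursor@31
After 6 (next): list=[31, 1, 6] cursor@1
After 7 (insert_before(52)): list=[31, 52, 1, 6] cursor@1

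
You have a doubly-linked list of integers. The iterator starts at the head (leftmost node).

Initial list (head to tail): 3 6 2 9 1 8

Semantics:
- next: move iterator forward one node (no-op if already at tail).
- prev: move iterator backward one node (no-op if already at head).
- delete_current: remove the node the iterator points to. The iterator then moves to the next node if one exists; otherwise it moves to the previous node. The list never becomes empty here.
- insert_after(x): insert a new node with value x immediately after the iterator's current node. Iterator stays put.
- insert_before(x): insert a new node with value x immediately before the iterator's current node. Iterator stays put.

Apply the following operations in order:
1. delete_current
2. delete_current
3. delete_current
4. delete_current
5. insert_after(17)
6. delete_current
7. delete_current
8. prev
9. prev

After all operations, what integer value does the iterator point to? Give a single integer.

After 1 (delete_current): list=[6, 2, 9, 1, 8] cursor@6
After 2 (delete_current): list=[2, 9, 1, 8] cursor@2
After 3 (delete_current): list=[9, 1, 8] cursor@9
After 4 (delete_current): list=[1, 8] cursor@1
After 5 (insert_after(17)): list=[1, 17, 8] cursor@1
After 6 (delete_current): list=[17, 8] cursor@17
After 7 (delete_current): list=[8] cursor@8
After 8 (prev): list=[8] cursor@8
After 9 (prev): list=[8] cursor@8

Answer: 8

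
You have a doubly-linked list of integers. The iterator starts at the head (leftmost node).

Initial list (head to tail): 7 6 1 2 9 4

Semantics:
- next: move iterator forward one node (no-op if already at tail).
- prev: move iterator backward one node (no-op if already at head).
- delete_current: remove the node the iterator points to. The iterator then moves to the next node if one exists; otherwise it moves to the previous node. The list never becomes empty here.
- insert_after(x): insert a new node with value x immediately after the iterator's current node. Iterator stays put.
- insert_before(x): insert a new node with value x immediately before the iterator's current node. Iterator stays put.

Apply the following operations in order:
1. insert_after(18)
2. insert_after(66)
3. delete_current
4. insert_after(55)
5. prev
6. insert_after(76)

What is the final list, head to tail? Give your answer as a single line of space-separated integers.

Answer: 66 76 55 18 6 1 2 9 4

Derivation:
After 1 (insert_after(18)): list=[7, 18, 6, 1, 2, 9, 4] cursor@7
After 2 (insert_after(66)): list=[7, 66, 18, 6, 1, 2, 9, 4] cursor@7
After 3 (delete_current): list=[66, 18, 6, 1, 2, 9, 4] cursor@66
After 4 (insert_after(55)): list=[66, 55, 18, 6, 1, 2, 9, 4] cursor@66
After 5 (prev): list=[66, 55, 18, 6, 1, 2, 9, 4] cursor@66
After 6 (insert_after(76)): list=[66, 76, 55, 18, 6, 1, 2, 9, 4] cursor@66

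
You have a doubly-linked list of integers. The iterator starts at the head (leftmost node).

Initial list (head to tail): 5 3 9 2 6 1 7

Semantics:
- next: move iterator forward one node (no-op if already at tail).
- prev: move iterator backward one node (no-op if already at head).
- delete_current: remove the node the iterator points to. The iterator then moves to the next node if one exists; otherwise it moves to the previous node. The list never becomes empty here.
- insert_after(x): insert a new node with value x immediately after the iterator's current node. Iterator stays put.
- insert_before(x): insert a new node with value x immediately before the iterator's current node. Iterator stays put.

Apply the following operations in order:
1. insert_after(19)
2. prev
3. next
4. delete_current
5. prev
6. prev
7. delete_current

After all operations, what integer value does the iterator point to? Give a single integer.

Answer: 3

Derivation:
After 1 (insert_after(19)): list=[5, 19, 3, 9, 2, 6, 1, 7] cursor@5
After 2 (prev): list=[5, 19, 3, 9, 2, 6, 1, 7] cursor@5
After 3 (next): list=[5, 19, 3, 9, 2, 6, 1, 7] cursor@19
After 4 (delete_current): list=[5, 3, 9, 2, 6, 1, 7] cursor@3
After 5 (prev): list=[5, 3, 9, 2, 6, 1, 7] cursor@5
After 6 (prev): list=[5, 3, 9, 2, 6, 1, 7] cursor@5
After 7 (delete_current): list=[3, 9, 2, 6, 1, 7] cursor@3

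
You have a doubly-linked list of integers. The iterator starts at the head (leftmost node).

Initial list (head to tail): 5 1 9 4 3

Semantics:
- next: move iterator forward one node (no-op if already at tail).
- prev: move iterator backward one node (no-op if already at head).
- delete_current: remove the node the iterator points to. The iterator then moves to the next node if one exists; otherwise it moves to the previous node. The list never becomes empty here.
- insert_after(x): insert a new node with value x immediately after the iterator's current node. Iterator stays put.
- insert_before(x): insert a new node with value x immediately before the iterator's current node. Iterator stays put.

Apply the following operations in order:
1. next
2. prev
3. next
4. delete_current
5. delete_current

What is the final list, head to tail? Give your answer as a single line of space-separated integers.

After 1 (next): list=[5, 1, 9, 4, 3] cursor@1
After 2 (prev): list=[5, 1, 9, 4, 3] cursor@5
After 3 (next): list=[5, 1, 9, 4, 3] cursor@1
After 4 (delete_current): list=[5, 9, 4, 3] cursor@9
After 5 (delete_current): list=[5, 4, 3] cursor@4

Answer: 5 4 3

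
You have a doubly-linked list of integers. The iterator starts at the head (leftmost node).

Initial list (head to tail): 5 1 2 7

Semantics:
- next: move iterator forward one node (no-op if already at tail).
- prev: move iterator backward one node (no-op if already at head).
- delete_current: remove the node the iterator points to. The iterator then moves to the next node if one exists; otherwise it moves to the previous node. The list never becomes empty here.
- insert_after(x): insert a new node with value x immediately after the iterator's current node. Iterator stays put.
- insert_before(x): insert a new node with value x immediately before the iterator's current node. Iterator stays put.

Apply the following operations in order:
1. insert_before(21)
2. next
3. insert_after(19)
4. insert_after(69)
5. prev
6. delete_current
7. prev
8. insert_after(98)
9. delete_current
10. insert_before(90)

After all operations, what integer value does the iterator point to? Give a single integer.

Answer: 98

Derivation:
After 1 (insert_before(21)): list=[21, 5, 1, 2, 7] cursor@5
After 2 (next): list=[21, 5, 1, 2, 7] cursor@1
After 3 (insert_after(19)): list=[21, 5, 1, 19, 2, 7] cursor@1
After 4 (insert_after(69)): list=[21, 5, 1, 69, 19, 2, 7] cursor@1
After 5 (prev): list=[21, 5, 1, 69, 19, 2, 7] cursor@5
After 6 (delete_current): list=[21, 1, 69, 19, 2, 7] cursor@1
After 7 (prev): list=[21, 1, 69, 19, 2, 7] cursor@21
After 8 (insert_after(98)): list=[21, 98, 1, 69, 19, 2, 7] cursor@21
After 9 (delete_current): list=[98, 1, 69, 19, 2, 7] cursor@98
After 10 (insert_before(90)): list=[90, 98, 1, 69, 19, 2, 7] cursor@98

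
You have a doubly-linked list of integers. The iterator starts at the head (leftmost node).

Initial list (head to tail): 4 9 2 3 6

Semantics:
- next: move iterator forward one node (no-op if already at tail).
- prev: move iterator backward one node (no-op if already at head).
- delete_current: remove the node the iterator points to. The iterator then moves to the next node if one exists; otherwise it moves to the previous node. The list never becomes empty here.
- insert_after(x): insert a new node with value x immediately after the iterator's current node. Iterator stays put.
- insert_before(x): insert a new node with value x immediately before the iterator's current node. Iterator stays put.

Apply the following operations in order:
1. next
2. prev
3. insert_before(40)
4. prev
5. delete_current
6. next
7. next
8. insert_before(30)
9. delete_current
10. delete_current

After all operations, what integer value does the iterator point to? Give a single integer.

Answer: 6

Derivation:
After 1 (next): list=[4, 9, 2, 3, 6] cursor@9
After 2 (prev): list=[4, 9, 2, 3, 6] cursor@4
After 3 (insert_before(40)): list=[40, 4, 9, 2, 3, 6] cursor@4
After 4 (prev): list=[40, 4, 9, 2, 3, 6] cursor@40
After 5 (delete_current): list=[4, 9, 2, 3, 6] cursor@4
After 6 (next): list=[4, 9, 2, 3, 6] cursor@9
After 7 (next): list=[4, 9, 2, 3, 6] cursor@2
After 8 (insert_before(30)): list=[4, 9, 30, 2, 3, 6] cursor@2
After 9 (delete_current): list=[4, 9, 30, 3, 6] cursor@3
After 10 (delete_current): list=[4, 9, 30, 6] cursor@6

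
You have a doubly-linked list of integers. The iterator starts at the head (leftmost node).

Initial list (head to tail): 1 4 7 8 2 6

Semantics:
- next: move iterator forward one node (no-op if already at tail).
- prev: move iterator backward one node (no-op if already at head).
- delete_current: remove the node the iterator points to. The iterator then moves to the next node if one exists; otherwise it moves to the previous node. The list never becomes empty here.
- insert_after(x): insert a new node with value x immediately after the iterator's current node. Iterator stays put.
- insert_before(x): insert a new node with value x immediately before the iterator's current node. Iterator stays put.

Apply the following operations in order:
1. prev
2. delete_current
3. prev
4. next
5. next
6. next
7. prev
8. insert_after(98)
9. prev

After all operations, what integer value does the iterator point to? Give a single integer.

After 1 (prev): list=[1, 4, 7, 8, 2, 6] cursor@1
After 2 (delete_current): list=[4, 7, 8, 2, 6] cursor@4
After 3 (prev): list=[4, 7, 8, 2, 6] cursor@4
After 4 (next): list=[4, 7, 8, 2, 6] cursor@7
After 5 (next): list=[4, 7, 8, 2, 6] cursor@8
After 6 (next): list=[4, 7, 8, 2, 6] cursor@2
After 7 (prev): list=[4, 7, 8, 2, 6] cursor@8
After 8 (insert_after(98)): list=[4, 7, 8, 98, 2, 6] cursor@8
After 9 (prev): list=[4, 7, 8, 98, 2, 6] cursor@7

Answer: 7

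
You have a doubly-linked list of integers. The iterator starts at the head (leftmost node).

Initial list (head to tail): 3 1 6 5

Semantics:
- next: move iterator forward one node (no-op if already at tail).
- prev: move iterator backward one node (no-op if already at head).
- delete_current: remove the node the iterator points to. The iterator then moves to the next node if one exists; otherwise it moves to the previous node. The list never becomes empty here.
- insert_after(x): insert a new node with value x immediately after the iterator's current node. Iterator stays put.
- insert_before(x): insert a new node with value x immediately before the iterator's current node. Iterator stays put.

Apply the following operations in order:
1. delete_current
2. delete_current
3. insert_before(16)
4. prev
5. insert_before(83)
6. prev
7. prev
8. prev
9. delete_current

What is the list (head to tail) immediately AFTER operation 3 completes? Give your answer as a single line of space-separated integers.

After 1 (delete_current): list=[1, 6, 5] cursor@1
After 2 (delete_current): list=[6, 5] cursor@6
After 3 (insert_before(16)): list=[16, 6, 5] cursor@6

Answer: 16 6 5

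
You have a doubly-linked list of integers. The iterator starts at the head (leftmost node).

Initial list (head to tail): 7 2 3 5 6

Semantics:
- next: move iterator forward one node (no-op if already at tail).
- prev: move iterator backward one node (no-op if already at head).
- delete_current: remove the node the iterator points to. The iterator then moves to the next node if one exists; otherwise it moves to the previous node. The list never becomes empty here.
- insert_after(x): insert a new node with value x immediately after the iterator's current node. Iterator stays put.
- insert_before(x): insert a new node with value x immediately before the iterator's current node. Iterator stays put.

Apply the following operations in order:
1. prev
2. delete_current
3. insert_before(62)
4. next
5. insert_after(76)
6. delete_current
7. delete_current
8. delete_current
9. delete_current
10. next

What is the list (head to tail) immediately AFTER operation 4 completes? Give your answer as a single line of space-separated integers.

After 1 (prev): list=[7, 2, 3, 5, 6] cursor@7
After 2 (delete_current): list=[2, 3, 5, 6] cursor@2
After 3 (insert_before(62)): list=[62, 2, 3, 5, 6] cursor@2
After 4 (next): list=[62, 2, 3, 5, 6] cursor@3

Answer: 62 2 3 5 6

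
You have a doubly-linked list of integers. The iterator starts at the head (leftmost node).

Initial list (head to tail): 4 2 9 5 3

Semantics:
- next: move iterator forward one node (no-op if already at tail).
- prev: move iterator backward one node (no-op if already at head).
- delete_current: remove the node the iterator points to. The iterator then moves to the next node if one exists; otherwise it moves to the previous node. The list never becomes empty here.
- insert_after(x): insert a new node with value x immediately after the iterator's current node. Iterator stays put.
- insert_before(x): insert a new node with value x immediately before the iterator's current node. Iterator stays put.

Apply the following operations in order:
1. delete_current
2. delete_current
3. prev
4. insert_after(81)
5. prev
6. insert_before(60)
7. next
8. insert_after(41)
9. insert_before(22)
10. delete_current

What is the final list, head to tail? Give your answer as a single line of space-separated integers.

Answer: 60 9 22 41 5 3

Derivation:
After 1 (delete_current): list=[2, 9, 5, 3] cursor@2
After 2 (delete_current): list=[9, 5, 3] cursor@9
After 3 (prev): list=[9, 5, 3] cursor@9
After 4 (insert_after(81)): list=[9, 81, 5, 3] cursor@9
After 5 (prev): list=[9, 81, 5, 3] cursor@9
After 6 (insert_before(60)): list=[60, 9, 81, 5, 3] cursor@9
After 7 (next): list=[60, 9, 81, 5, 3] cursor@81
After 8 (insert_after(41)): list=[60, 9, 81, 41, 5, 3] cursor@81
After 9 (insert_before(22)): list=[60, 9, 22, 81, 41, 5, 3] cursor@81
After 10 (delete_current): list=[60, 9, 22, 41, 5, 3] cursor@41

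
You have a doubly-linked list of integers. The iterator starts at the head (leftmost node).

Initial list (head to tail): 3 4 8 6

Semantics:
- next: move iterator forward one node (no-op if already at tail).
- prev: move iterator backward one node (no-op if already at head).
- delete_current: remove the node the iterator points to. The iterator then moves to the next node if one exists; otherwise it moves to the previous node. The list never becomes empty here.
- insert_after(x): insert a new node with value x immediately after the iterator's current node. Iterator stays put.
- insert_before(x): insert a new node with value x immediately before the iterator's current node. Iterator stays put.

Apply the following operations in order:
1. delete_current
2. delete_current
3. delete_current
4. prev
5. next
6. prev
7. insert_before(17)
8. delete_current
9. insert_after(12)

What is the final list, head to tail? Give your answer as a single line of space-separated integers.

Answer: 17 12

Derivation:
After 1 (delete_current): list=[4, 8, 6] cursor@4
After 2 (delete_current): list=[8, 6] cursor@8
After 3 (delete_current): list=[6] cursor@6
After 4 (prev): list=[6] cursor@6
After 5 (next): list=[6] cursor@6
After 6 (prev): list=[6] cursor@6
After 7 (insert_before(17)): list=[17, 6] cursor@6
After 8 (delete_current): list=[17] cursor@17
After 9 (insert_after(12)): list=[17, 12] cursor@17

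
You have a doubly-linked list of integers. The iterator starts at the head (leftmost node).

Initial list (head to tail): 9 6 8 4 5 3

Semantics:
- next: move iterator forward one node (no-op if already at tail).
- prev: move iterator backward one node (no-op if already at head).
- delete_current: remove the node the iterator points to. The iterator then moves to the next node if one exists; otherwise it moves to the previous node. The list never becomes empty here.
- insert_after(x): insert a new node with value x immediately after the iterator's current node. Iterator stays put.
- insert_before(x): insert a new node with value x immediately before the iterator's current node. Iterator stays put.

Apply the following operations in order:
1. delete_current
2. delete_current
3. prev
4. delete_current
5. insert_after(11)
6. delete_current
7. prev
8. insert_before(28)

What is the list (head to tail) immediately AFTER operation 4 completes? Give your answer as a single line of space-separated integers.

After 1 (delete_current): list=[6, 8, 4, 5, 3] cursor@6
After 2 (delete_current): list=[8, 4, 5, 3] cursor@8
After 3 (prev): list=[8, 4, 5, 3] cursor@8
After 4 (delete_current): list=[4, 5, 3] cursor@4

Answer: 4 5 3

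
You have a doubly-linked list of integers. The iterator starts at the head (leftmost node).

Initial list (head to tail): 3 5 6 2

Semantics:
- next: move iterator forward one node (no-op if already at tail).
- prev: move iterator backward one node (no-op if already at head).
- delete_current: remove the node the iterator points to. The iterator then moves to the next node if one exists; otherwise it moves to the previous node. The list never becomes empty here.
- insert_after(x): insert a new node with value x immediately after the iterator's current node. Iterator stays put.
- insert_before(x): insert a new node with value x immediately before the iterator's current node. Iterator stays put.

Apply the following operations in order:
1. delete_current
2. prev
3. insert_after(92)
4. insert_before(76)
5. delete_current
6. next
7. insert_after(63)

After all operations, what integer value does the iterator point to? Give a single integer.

After 1 (delete_current): list=[5, 6, 2] cursor@5
After 2 (prev): list=[5, 6, 2] cursor@5
After 3 (insert_after(92)): list=[5, 92, 6, 2] cursor@5
After 4 (insert_before(76)): list=[76, 5, 92, 6, 2] cursor@5
After 5 (delete_current): list=[76, 92, 6, 2] cursor@92
After 6 (next): list=[76, 92, 6, 2] cursor@6
After 7 (insert_after(63)): list=[76, 92, 6, 63, 2] cursor@6

Answer: 6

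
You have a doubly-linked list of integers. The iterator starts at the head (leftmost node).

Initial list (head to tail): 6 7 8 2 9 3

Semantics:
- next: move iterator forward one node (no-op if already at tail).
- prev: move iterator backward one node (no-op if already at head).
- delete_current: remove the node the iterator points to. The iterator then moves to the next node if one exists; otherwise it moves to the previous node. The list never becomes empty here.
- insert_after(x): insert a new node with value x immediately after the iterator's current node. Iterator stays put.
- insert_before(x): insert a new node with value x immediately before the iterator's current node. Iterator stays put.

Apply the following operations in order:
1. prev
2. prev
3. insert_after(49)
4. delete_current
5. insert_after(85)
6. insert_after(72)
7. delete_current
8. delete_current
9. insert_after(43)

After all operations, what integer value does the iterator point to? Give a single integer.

Answer: 85

Derivation:
After 1 (prev): list=[6, 7, 8, 2, 9, 3] cursor@6
After 2 (prev): list=[6, 7, 8, 2, 9, 3] cursor@6
After 3 (insert_after(49)): list=[6, 49, 7, 8, 2, 9, 3] cursor@6
After 4 (delete_current): list=[49, 7, 8, 2, 9, 3] cursor@49
After 5 (insert_after(85)): list=[49, 85, 7, 8, 2, 9, 3] cursor@49
After 6 (insert_after(72)): list=[49, 72, 85, 7, 8, 2, 9, 3] cursor@49
After 7 (delete_current): list=[72, 85, 7, 8, 2, 9, 3] cursor@72
After 8 (delete_current): list=[85, 7, 8, 2, 9, 3] cursor@85
After 9 (insert_after(43)): list=[85, 43, 7, 8, 2, 9, 3] cursor@85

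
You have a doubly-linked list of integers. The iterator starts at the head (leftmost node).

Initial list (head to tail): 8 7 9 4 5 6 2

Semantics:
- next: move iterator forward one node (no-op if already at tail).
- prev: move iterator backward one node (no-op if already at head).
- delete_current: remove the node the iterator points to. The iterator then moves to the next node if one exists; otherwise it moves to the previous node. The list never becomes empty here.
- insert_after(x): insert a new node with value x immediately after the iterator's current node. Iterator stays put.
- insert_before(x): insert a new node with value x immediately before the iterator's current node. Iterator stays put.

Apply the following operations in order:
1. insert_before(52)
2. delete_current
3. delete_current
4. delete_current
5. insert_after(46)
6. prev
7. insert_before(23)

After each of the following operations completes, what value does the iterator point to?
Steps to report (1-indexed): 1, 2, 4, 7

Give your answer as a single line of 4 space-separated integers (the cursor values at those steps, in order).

After 1 (insert_before(52)): list=[52, 8, 7, 9, 4, 5, 6, 2] cursor@8
After 2 (delete_current): list=[52, 7, 9, 4, 5, 6, 2] cursor@7
After 3 (delete_current): list=[52, 9, 4, 5, 6, 2] cursor@9
After 4 (delete_current): list=[52, 4, 5, 6, 2] cursor@4
After 5 (insert_after(46)): list=[52, 4, 46, 5, 6, 2] cursor@4
After 6 (prev): list=[52, 4, 46, 5, 6, 2] cursor@52
After 7 (insert_before(23)): list=[23, 52, 4, 46, 5, 6, 2] cursor@52

Answer: 8 7 4 52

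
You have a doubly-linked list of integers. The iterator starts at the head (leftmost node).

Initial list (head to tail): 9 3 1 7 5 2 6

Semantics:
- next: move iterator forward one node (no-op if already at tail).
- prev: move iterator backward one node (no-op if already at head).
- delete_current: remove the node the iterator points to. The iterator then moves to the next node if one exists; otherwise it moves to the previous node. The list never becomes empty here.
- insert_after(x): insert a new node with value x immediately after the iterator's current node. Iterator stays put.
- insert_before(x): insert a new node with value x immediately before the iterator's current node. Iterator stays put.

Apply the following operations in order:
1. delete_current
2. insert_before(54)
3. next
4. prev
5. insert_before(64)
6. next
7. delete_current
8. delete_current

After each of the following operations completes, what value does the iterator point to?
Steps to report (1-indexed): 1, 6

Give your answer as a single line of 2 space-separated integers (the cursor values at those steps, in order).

Answer: 3 1

Derivation:
After 1 (delete_current): list=[3, 1, 7, 5, 2, 6] cursor@3
After 2 (insert_before(54)): list=[54, 3, 1, 7, 5, 2, 6] cursor@3
After 3 (next): list=[54, 3, 1, 7, 5, 2, 6] cursor@1
After 4 (prev): list=[54, 3, 1, 7, 5, 2, 6] cursor@3
After 5 (insert_before(64)): list=[54, 64, 3, 1, 7, 5, 2, 6] cursor@3
After 6 (next): list=[54, 64, 3, 1, 7, 5, 2, 6] cursor@1
After 7 (delete_current): list=[54, 64, 3, 7, 5, 2, 6] cursor@7
After 8 (delete_current): list=[54, 64, 3, 5, 2, 6] cursor@5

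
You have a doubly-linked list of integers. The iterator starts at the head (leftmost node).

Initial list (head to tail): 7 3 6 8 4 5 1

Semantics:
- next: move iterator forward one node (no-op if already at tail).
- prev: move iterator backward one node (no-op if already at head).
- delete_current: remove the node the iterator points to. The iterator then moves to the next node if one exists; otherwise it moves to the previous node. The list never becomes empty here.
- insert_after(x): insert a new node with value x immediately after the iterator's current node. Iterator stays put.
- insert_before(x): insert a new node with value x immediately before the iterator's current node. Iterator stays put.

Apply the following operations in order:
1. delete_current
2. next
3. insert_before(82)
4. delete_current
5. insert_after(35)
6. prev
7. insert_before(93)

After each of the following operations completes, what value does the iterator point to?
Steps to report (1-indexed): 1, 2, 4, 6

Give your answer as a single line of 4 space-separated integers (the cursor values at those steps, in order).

Answer: 3 6 8 82

Derivation:
After 1 (delete_current): list=[3, 6, 8, 4, 5, 1] cursor@3
After 2 (next): list=[3, 6, 8, 4, 5, 1] cursor@6
After 3 (insert_before(82)): list=[3, 82, 6, 8, 4, 5, 1] cursor@6
After 4 (delete_current): list=[3, 82, 8, 4, 5, 1] cursor@8
After 5 (insert_after(35)): list=[3, 82, 8, 35, 4, 5, 1] cursor@8
After 6 (prev): list=[3, 82, 8, 35, 4, 5, 1] cursor@82
After 7 (insert_before(93)): list=[3, 93, 82, 8, 35, 4, 5, 1] cursor@82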